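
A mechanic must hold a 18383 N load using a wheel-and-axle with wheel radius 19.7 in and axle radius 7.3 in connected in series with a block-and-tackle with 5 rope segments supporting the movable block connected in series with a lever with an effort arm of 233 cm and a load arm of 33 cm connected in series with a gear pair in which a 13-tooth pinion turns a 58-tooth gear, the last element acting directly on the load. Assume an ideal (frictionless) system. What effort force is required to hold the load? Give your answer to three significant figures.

43.2 N

Wheel-and-axle MA = R/r = 19.7/7.3 = 2.6986.
Block-and-tackle MA = number of supporting rope parts = 5.
Lever MA = effort arm / load arm = 233/33 = 7.0606.
Gear pair MA = 58/13 = 4.4615.
Combined ideal MA = 2.6986 × 5 × 7.0606 × 4.4615 = 425.05.
Effort = load / MA = 18383 / 425.05 = 43.249 N.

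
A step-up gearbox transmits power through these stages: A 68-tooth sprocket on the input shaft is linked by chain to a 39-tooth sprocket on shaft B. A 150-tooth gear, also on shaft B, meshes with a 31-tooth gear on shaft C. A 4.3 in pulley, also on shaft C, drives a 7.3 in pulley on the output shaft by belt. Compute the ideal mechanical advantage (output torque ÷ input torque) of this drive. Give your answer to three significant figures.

Each stage contributes driven/driver: chain 39/68 = 0.57353, gear mesh 31/150 = 0.20667, belt 7.3/4.3 = 1.6977.
Overall: 0.57353 × 0.20667 × 1.6977 = 0.20122.

0.201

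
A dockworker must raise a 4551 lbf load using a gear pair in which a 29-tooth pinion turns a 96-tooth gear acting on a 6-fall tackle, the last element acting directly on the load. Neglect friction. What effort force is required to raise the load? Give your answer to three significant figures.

Gear pair MA = 96/29 = 3.3103.
Block-and-tackle MA = number of supporting rope parts = 6.
Combined ideal MA = 3.3103 × 6 = 19.862.
Effort = load / MA = 4551 / 19.862 = 229.13 lbf.

229 lbf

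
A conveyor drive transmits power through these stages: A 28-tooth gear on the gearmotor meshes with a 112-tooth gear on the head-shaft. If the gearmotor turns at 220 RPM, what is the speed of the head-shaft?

55 RPM

gear mesh 112/28 = 4 → 220/4 = 55 RPM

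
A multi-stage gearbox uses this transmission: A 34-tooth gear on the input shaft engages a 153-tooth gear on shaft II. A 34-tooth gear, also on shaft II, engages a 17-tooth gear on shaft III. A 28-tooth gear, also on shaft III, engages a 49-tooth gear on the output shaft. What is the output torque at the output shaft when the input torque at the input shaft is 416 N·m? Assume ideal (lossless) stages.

1638 N·m

Gear mesh: ratio = 153/34 = 4.5; torque at shaft II = 416 × 4.5 = 1872 N·m.
Gear mesh: ratio = 17/34 = 0.5; torque at shaft III = 1872 × 0.5 = 936 N·m.
Gear mesh: ratio = 49/28 = 1.75; torque at the output shaft = 936 × 1.75 = 1638 N·m.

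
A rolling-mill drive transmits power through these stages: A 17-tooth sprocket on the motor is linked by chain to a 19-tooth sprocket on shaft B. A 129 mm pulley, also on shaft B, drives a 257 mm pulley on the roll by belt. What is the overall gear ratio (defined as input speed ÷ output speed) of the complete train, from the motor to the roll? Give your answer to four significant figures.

2.227

Each stage contributes driven/driver: chain 19/17 = 1.1176, belt 257/129 = 1.9922.
Overall: 1.1176 × 1.9922 = 2.2266.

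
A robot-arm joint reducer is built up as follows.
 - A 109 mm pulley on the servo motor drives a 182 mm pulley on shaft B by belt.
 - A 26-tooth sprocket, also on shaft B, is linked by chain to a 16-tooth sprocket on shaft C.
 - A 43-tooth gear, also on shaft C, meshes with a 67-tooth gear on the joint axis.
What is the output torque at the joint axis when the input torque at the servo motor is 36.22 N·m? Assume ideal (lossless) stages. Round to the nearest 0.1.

After the belt (182/109): 36.22 × 1.6697 = 60.477 N·m
After the chain (16/26): 60.477 × 0.61538 = 37.217 N·m
After the gear mesh (67/43): 37.217 × 1.5581 = 57.989 N·m

58.0 N·m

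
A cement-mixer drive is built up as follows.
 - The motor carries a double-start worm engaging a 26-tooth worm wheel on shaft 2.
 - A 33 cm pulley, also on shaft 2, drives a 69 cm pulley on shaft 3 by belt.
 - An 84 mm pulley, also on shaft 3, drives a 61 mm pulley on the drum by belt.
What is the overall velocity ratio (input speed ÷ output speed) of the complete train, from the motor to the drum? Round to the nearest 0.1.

19.7

Each stage contributes driven/driver: worm 26/2 = 13, belt 69/33 = 2.0909, belt 61/84 = 0.72619.
Overall: 13 × 2.0909 × 0.72619 = 19.739.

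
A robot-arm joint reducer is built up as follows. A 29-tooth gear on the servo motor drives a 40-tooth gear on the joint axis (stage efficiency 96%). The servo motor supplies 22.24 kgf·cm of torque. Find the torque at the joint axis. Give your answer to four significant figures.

Gear mesh: ratio = 40/29 = 1.3793; torque at the joint axis = 22.24 × 1.3793 × 0.96 = 29.449 kgf·cm.

29.45 kgf·cm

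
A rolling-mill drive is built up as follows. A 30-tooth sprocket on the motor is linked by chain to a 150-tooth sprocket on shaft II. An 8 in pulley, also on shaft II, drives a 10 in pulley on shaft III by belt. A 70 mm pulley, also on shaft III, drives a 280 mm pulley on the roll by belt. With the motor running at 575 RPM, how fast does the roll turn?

Chain: ratio = 150/30 = 5, so shaft II turns at 575 / 5 = 115 RPM.
Belt: ratio = 10/8 = 1.25, so shaft III turns at 115 / 1.25 = 92 RPM.
Belt: ratio = 280/70 = 4, so the roll turns at 92 / 4 = 23 RPM.

23 RPM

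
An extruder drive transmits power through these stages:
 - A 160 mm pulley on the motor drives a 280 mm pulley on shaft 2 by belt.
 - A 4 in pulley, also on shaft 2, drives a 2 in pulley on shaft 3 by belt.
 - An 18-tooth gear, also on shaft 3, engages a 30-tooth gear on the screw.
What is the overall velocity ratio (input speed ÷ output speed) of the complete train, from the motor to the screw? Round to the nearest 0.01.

Each stage contributes driven/driver: belt 280/160 = 1.75, belt 2/4 = 0.5, gear mesh 30/18 = 1.6667.
Overall: 1.75 × 0.5 × 1.6667 = 1.4583.

1.46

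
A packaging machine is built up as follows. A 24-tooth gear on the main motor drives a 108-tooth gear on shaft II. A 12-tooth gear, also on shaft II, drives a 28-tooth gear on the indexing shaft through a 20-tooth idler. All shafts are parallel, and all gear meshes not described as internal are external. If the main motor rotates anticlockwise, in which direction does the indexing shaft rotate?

clockwise

the main motor → shaft II: external mesh, 1 reversal → CW.
shaft II → the indexing shaft: driver → idler → driven is 2 external meshes, 2 reversals → CW.
3 reversals in total — an odd number — so the indexing shaft turns opposite to the main motor.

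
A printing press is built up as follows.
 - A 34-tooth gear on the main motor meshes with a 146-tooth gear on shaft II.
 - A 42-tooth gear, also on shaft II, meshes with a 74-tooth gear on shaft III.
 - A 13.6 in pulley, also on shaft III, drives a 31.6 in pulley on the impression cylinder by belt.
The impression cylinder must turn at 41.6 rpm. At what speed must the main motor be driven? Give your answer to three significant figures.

731 rpm

Overall ratio R = 4.2941 × 1.7619 × 2.3235 = 17.579.
Required input speed = output speed × R = 41.6 × 17.579 = 731.3 rpm.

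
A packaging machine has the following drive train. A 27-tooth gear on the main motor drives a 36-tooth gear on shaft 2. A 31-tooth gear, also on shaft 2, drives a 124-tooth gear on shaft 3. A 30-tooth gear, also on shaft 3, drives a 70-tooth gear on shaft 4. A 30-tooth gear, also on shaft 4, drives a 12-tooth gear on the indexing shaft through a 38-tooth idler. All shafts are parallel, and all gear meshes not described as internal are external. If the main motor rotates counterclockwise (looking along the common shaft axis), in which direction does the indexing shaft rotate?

clockwise

the main motor → shaft 2: external mesh, 1 reversal → CW.
shaft 2 → shaft 3: external mesh, 1 reversal → CCW.
shaft 3 → shaft 4: external mesh, 1 reversal → CW.
shaft 4 → the indexing shaft: driver → idler → driven is 2 external meshes, 2 reversals → CW.
5 reversals in total — an odd number — so the indexing shaft turns opposite to the main motor.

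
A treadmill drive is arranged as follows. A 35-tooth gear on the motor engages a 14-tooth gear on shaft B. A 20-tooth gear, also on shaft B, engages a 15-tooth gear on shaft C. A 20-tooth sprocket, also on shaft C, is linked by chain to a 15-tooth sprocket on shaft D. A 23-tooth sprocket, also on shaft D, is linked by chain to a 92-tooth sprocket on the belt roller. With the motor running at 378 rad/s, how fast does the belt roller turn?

Gear mesh: ratio = 14/35 = 0.4, so shaft B turns at 378 / 0.4 = 945 rad/s.
Gear mesh: ratio = 15/20 = 0.75, so shaft C turns at 945 / 0.75 = 1260 rad/s.
Chain: ratio = 15/20 = 0.75, so shaft D turns at 1260 / 0.75 = 1680 rad/s.
Chain: ratio = 92/23 = 4, so the belt roller turns at 1680 / 4 = 420 rad/s.

420 rad/s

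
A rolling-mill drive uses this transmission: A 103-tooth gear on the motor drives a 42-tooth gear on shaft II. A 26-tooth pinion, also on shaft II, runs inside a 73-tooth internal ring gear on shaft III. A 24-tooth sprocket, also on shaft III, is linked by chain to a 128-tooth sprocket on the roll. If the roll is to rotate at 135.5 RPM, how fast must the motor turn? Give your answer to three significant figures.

827 RPM

Overall ratio R = 0.40777 × 2.8077 × 5.3333 = 6.106.
Required input speed = output speed × R = 135.5 × 6.106 = 827.37 RPM.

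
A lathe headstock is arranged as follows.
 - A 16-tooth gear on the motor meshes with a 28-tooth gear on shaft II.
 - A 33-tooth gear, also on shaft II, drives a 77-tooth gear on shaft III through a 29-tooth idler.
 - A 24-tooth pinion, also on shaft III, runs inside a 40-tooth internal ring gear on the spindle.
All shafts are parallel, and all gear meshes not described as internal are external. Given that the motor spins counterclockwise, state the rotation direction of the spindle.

the motor → shaft II: external mesh, 1 reversal → CW.
shaft II → shaft III: driver → idler → driven is 2 external meshes, 2 reversals → CW.
shaft III → the spindle: internal mesh, same direction → CW.
3 reversals in total — an odd number — so the spindle turns opposite to the motor.

clockwise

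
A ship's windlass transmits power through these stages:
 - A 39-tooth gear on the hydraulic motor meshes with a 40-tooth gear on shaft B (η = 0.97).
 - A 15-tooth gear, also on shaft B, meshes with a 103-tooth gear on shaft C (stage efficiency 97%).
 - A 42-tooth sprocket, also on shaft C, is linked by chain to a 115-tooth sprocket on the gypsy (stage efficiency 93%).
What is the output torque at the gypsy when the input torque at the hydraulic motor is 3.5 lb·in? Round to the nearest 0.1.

59.1 lb·in

After the gear mesh (40/39): 3.5 × 1.0256 × 0.97 = 3.4821 lb·in
After the gear mesh (103/15): 3.4821 × 6.8667 × 0.97 = 23.193 lb·in
After the chain (115/42): 23.193 × 2.7381 × 0.93 = 59.059 lb·in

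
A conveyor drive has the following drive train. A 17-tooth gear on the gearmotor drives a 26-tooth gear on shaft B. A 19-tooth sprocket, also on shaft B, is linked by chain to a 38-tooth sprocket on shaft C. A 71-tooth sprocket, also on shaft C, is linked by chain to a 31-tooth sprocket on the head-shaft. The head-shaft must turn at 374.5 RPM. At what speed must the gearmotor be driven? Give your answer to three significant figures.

Overall ratio R = 1.5294 × 2 × 0.43662 = 1.3355.
Required input speed = output speed × R = 374.5 × 1.3355 = 500.16 RPM.

500 RPM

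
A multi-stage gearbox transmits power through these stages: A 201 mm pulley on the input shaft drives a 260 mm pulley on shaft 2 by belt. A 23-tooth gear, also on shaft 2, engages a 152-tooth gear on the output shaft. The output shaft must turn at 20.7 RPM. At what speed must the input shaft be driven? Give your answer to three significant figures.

Overall ratio R = 1.2935 × 6.6087 = 8.5486.
Required input speed = output speed × R = 20.7 × 8.5486 = 176.96 RPM.

177 RPM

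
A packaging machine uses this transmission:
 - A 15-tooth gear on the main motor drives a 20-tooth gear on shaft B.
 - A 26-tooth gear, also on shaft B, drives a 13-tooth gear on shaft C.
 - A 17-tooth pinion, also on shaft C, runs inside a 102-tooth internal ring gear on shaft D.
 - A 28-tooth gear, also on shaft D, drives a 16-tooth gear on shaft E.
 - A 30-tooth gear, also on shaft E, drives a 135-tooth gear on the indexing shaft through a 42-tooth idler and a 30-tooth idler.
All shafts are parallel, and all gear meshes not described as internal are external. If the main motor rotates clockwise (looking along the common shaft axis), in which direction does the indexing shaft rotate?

clockwise

the main motor → shaft B: external mesh, 1 reversal → CCW.
shaft B → shaft C: external mesh, 1 reversal → CW.
shaft C → shaft D: internal mesh, same direction → CW.
shaft D → shaft E: external mesh, 1 reversal → CCW.
shaft E → the indexing shaft: driver → idler → idler → driven is 3 external meshes, 3 reversals → CW.
6 reversals in total — an even number — so the indexing shaft turns the same way as the main motor.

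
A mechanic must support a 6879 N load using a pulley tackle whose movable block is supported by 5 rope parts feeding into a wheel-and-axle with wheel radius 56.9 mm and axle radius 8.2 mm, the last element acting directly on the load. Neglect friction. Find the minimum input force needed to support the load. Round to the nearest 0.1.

198.3 N

Block-and-tackle MA = number of supporting rope parts = 5.
Wheel-and-axle MA = R/r = 56.9/8.2 = 6.939.
Combined ideal MA = 5 × 6.939 = 34.695.
Effort = load / MA = 6879 / 34.695 = 198.27 N.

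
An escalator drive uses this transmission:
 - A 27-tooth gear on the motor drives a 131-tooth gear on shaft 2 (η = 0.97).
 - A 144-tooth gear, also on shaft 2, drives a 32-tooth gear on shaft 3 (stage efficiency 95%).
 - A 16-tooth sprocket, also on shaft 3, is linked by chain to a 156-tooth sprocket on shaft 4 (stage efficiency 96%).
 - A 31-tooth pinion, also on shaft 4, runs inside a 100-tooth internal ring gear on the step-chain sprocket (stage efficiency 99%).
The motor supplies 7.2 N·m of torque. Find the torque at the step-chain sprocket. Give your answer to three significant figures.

Gear mesh: ratio = 131/27 = 4.8519; torque at shaft 2 = 7.2 × 4.8519 × 0.97 = 33.885 N·m.
Gear mesh: ratio = 32/144 = 0.22222; torque at shaft 3 = 33.885 × 0.22222 × 0.95 = 7.1536 N·m.
Chain: ratio = 156/16 = 9.75; torque at shaft 4 = 7.1536 × 9.75 × 0.96 = 66.957 N·m.
Internal gear: ratio = 100/31 = 3.2258; torque at the step-chain sprocket = 66.957 × 3.2258 × 0.99 = 213.83 N·m.

214 N·m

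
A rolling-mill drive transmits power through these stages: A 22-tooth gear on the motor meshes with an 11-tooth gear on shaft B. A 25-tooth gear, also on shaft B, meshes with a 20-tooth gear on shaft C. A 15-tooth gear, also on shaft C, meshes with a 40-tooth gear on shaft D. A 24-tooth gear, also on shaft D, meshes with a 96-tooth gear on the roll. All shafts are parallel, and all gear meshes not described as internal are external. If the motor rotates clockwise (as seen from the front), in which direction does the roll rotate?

the motor → shaft B: external mesh, 1 reversal → CCW.
shaft B → shaft C: external mesh, 1 reversal → CW.
shaft C → shaft D: external mesh, 1 reversal → CCW.
shaft D → the roll: external mesh, 1 reversal → CW.
4 reversals in total — an even number — so the roll turns the same way as the motor.

clockwise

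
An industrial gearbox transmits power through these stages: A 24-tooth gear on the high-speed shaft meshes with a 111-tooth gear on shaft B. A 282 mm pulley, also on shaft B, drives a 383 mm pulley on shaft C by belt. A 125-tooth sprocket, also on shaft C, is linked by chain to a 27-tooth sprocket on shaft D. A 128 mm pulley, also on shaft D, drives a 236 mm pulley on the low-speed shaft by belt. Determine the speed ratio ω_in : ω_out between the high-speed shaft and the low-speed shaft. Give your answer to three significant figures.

Each stage contributes driven/driver: gear mesh 111/24 = 4.625, belt 383/282 = 1.3582, chain 27/125 = 0.216, belt 236/128 = 1.8438.
Overall: 4.625 × 1.3582 × 0.216 × 1.8438 = 2.5016.

2.50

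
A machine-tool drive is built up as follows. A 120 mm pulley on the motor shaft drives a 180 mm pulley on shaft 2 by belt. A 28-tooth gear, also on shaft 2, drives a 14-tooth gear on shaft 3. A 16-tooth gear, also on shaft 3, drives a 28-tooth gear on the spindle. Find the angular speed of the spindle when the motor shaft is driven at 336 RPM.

Belt: ratio = 180/120 = 1.5, so shaft 2 turns at 336 / 1.5 = 224 RPM.
Gear mesh: ratio = 14/28 = 0.5, so shaft 3 turns at 224 / 0.5 = 448 RPM.
Gear mesh: ratio = 28/16 = 1.75, so the spindle turns at 448 / 1.75 = 256 RPM.

256 RPM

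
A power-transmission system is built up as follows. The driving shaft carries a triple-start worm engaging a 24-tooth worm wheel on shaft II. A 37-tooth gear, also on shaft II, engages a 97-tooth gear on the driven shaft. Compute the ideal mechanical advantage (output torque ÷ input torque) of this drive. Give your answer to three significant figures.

Each stage contributes driven/driver: worm 24/3 = 8, gear mesh 97/37 = 2.6216.
Overall: 8 × 2.6216 = 20.973.

21.0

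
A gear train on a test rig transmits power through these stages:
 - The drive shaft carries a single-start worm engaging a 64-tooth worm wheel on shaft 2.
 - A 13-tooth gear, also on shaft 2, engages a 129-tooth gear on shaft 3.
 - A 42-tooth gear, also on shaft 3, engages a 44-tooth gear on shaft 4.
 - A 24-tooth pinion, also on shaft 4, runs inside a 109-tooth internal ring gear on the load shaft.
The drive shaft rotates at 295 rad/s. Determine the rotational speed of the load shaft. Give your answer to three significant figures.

0.0976 rad/s

worm 64/1 = 64 → 295/64 = 4.6094 rad/s
gear mesh 129/13 = 9.9231 → 4.6094/9.9231 = 0.46451 rad/s
gear mesh 44/42 = 1.0476 → 0.46451/1.0476 = 0.4434 rad/s
internal gear 109/24 = 4.5417 → 0.4434/4.5417 = 0.097629 rad/s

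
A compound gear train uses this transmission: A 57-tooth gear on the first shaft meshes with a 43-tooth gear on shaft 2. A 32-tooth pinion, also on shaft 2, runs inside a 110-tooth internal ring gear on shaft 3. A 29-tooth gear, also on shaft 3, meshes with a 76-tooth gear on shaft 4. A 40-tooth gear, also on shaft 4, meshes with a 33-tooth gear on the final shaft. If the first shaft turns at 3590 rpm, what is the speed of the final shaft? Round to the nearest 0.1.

gear mesh 43/57 = 0.75439 → 3590/0.75439 = 4758.8 rpm
internal gear 110/32 = 3.4375 → 4758.8/3.4375 = 1384.4 rpm
gear mesh 76/29 = 2.6207 → 1384.4/2.6207 = 528.25 rpm
gear mesh 33/40 = 0.825 → 528.25/0.825 = 640.31 rpm

640.3 rpm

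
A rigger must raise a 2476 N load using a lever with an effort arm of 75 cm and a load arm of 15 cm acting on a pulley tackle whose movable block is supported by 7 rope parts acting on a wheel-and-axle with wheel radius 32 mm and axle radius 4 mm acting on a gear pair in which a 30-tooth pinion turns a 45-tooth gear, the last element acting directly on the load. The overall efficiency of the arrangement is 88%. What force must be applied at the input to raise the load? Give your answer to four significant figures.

6.699 N

Lever MA = effort arm / load arm = 75/15 = 5.
Block-and-tackle MA = number of supporting rope parts = 7.
Wheel-and-axle MA = R/r = 32/4 = 8.
Gear pair MA = 45/30 = 1.5.
Combined ideal MA = 5 × 7 × 8 × 1.5 = 420.
Actual MA = 420 × 0.88 = 369.6.
Effort = load / actual MA = 2476 / 369.6 = 6.6991 N.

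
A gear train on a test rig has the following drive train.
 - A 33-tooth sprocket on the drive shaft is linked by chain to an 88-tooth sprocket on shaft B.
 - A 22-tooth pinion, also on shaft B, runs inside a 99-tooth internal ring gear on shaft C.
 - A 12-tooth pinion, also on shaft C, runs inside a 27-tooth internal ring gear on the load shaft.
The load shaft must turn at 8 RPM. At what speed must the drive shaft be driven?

Overall ratio R = 2.6667 × 4.5 × 2.25 = 27.
Required input speed = output speed × R = 8 × 27 = 216 RPM.

216 RPM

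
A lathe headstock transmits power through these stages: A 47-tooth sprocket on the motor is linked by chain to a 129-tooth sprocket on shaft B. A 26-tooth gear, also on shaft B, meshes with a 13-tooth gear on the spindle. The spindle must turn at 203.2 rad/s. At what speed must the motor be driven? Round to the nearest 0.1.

278.9 rad/s

Overall ratio R = 2.7447 × 0.5 = 1.3723.
Required input speed = output speed × R = 203.2 × 1.3723 = 278.86 rad/s.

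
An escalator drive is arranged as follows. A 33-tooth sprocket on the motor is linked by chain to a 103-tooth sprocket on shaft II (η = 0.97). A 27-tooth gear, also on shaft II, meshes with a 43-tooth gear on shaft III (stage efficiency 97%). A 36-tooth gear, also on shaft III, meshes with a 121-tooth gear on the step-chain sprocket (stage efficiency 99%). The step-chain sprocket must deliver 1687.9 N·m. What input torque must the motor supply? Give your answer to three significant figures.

108 N·m

Overall ratio R = 3.1212 × 1.5926 × 3.3611 = 16.707; overall efficiency η = 0.97 × 0.97 × 0.99 = 0.9315.
Input torque = output torque / (R × η) = 1687.9 / (16.707 × 0.9315) = 108.46 N·m.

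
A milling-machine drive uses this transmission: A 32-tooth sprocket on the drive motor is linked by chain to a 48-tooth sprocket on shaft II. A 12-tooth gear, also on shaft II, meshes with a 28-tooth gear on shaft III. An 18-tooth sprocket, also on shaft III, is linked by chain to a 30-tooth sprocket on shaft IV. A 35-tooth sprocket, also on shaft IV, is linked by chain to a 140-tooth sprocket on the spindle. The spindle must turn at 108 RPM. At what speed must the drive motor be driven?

2520 RPM

Overall ratio R = 1.5 × 2.3333 × 1.6667 × 4 = 23.333.
Required input speed = output speed × R = 108 × 23.333 = 2520 RPM.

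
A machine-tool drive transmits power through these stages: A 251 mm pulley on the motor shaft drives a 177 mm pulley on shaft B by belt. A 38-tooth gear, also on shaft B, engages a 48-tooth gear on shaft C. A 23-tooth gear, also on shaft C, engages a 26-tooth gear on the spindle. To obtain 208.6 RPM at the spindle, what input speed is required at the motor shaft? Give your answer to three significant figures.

210 RPM

Overall ratio R = 0.70518 × 1.2632 × 1.1304 = 1.0069.
Required input speed = output speed × R = 208.6 × 1.0069 = 210.05 RPM.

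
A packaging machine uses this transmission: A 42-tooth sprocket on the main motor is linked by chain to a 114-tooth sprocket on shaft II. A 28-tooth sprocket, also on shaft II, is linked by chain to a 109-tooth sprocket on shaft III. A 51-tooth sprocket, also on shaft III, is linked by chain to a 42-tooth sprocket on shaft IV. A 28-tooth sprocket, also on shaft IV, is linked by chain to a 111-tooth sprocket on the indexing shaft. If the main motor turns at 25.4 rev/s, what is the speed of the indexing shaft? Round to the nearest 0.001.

0.736 rev/s

chain 114/42 = 2.7143 → 25.4/2.7143 = 9.3579 rev/s
chain 109/28 = 3.8929 → 9.3579/3.8929 = 2.4039 rev/s
chain 42/51 = 0.82353 → 2.4039/0.82353 = 2.919 rev/s
chain 111/28 = 3.9643 → 2.919/3.9643 = 0.73632 rev/s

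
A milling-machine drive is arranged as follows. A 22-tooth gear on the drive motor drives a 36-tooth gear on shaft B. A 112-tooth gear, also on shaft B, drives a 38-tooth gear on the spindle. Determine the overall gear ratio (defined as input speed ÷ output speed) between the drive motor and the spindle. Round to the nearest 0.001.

0.555

Each stage contributes driven/driver: gear mesh 36/22 = 1.6364, gear mesh 38/112 = 0.33929.
Overall: 1.6364 × 0.33929 = 0.55519.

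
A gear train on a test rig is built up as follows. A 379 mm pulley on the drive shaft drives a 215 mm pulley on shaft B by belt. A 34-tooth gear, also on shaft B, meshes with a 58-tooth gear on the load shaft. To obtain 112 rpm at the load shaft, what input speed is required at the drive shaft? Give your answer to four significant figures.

108.4 rpm

Overall ratio R = 0.56728 × 1.7059 = 0.96772.
Required input speed = output speed × R = 112 × 0.96772 = 108.38 rpm.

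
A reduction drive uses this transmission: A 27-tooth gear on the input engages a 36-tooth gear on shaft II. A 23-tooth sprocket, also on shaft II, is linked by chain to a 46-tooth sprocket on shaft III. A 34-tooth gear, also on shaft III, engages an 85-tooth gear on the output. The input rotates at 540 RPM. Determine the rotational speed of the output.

81 RPM

Gear mesh: ratio = 36/27 = 1.3333, so shaft II turns at 540 / 1.3333 = 405 RPM.
Chain: ratio = 46/23 = 2, so shaft III turns at 405 / 2 = 202.5 RPM.
Gear mesh: ratio = 85/34 = 2.5, so the output turns at 202.5 / 2.5 = 81 RPM.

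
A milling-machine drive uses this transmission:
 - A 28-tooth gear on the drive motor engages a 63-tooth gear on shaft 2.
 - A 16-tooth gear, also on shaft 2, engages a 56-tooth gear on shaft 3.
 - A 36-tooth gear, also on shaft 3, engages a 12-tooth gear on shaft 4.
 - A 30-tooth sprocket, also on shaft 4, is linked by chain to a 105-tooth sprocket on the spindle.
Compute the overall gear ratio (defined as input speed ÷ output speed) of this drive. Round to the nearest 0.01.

9.19

Each stage contributes driven/driver: gear mesh 63/28 = 2.25, gear mesh 56/16 = 3.5, gear mesh 12/36 = 0.33333, chain 105/30 = 3.5.
Overall: 2.25 × 3.5 × 0.33333 × 3.5 = 9.1875.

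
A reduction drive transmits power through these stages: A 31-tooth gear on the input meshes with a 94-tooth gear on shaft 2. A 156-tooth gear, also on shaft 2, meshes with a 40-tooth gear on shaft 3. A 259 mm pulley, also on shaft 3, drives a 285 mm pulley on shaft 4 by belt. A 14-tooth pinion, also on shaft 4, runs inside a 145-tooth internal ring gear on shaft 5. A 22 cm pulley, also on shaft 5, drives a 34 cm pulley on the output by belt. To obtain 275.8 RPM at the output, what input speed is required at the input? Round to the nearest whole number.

Overall ratio R = 3.0323 × 0.25641 × 1.1004 × 10.357 × 1.5455 = 13.694.
Required input speed = output speed × R = 275.8 × 13.694 = 3776.9 RPM.

3777 RPM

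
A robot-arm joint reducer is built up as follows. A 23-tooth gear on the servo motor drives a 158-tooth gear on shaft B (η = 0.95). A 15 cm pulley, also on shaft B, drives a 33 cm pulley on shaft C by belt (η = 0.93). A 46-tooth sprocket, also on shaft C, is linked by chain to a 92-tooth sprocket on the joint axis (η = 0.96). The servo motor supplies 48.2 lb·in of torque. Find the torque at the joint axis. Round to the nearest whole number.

1236 lb·in

Gear mesh: ratio = 158/23 = 6.8696; torque at shaft B = 48.2 × 6.8696 × 0.95 = 314.56 lb·in.
Belt: ratio = 33/15 = 2.2; torque at shaft C = 314.56 × 2.2 × 0.93 = 643.58 lb·in.
Chain: ratio = 92/46 = 2; torque at the joint axis = 643.58 × 2 × 0.96 = 1235.7 lb·in.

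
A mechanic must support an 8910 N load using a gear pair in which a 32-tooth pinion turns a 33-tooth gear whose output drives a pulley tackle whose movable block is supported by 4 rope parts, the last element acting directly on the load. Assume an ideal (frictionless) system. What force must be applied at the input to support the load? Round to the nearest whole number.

Gear pair MA = 33/32 = 1.0312.
Block-and-tackle MA = number of supporting rope parts = 4.
Combined ideal MA = 1.0312 × 4 = 4.125.
Effort = load / MA = 8910 / 4.125 = 2160 N.

2160 N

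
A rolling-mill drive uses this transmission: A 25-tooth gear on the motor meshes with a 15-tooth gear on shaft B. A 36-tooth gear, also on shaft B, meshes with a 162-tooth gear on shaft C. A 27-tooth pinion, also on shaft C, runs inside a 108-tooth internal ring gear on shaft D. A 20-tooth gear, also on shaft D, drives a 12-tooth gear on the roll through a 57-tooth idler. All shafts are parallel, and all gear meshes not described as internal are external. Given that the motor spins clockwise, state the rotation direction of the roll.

clockwise

the motor → shaft B: external mesh, 1 reversal → CCW.
shaft B → shaft C: external mesh, 1 reversal → CW.
shaft C → shaft D: internal mesh, same direction → CW.
shaft D → the roll: driver → idler → driven is 2 external meshes, 2 reversals → CW.
4 reversals in total — an even number — so the roll turns the same way as the motor.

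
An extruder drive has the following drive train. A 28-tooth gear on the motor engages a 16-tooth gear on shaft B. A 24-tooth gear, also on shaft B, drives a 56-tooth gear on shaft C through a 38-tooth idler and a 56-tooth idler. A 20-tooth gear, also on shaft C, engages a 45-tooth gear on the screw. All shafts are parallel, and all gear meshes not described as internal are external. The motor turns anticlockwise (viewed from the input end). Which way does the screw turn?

clockwise

the motor → shaft B: external mesh, 1 reversal → CW.
shaft B → shaft C: driver → idler → idler → driven is 3 external meshes, 3 reversals → CCW.
shaft C → the screw: external mesh, 1 reversal → CW.
5 reversals in total — an odd number — so the screw turns opposite to the motor.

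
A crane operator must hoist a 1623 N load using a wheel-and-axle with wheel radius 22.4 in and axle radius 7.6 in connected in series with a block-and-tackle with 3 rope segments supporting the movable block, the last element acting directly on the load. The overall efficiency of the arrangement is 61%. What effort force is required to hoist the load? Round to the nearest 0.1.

Wheel-and-axle MA = R/r = 22.4/7.6 = 2.9474.
Block-and-tackle MA = number of supporting rope parts = 3.
Combined ideal MA = 2.9474 × 3 = 8.8421.
Actual MA = 8.8421 × 0.61 = 5.3937.
Effort = load / actual MA = 1623 / 5.3937 = 300.91 N.

300.9 N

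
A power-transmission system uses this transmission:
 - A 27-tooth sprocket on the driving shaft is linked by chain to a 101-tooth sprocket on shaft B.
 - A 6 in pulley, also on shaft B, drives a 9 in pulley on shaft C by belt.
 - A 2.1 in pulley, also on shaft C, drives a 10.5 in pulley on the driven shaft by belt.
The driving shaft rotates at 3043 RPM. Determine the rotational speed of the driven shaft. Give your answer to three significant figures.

the driving shaft → shaft B (chain, 101/27): 3043 ÷ 3.7407 = 813.48 RPM
shaft B → shaft C (belt, 9/6): 813.48 ÷ 1.5 = 542.32 RPM
shaft C → the driven shaft (belt, 10.5/2.1): 542.32 ÷ 5 = 108.46 RPM

108 RPM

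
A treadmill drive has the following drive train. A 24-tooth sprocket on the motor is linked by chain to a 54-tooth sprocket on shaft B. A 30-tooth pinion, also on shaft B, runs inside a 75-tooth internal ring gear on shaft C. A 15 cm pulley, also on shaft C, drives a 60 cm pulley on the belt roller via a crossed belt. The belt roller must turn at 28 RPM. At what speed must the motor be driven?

Overall ratio R = 2.25 × 2.5 × 4 = 22.5.
Required input speed = output speed × R = 28 × 22.5 = 630 RPM.

630 RPM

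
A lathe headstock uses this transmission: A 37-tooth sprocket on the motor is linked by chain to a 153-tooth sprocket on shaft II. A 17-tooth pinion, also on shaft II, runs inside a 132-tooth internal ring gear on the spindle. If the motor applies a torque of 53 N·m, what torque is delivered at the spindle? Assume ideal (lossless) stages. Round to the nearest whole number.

chain 153/37 = 4.1351 → τ = 53·4.1351 = 219.16 N·m
internal gear 132/17 = 7.7647 → τ = 219.16·7.7647 = 1701.7 N·m

1702 N·m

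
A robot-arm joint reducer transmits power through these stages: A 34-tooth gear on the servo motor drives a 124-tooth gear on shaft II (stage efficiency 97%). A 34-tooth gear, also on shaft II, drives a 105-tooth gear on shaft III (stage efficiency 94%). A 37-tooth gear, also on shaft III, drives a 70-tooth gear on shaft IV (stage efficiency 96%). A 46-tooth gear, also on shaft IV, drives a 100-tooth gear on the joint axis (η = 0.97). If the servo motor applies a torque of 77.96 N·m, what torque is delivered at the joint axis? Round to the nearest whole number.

3066 N·m

After the gear mesh (124/34): 77.96 × 3.6471 × 0.97 = 275.79 N·m
After the gear mesh (105/34): 275.79 × 3.0882 × 0.94 = 800.62 N·m
After the gear mesh (70/37): 800.62 × 1.8919 × 0.96 = 1454.1 N·m
After the gear mesh (100/46): 1454.1 × 2.1739 × 0.97 = 3066.2 N·m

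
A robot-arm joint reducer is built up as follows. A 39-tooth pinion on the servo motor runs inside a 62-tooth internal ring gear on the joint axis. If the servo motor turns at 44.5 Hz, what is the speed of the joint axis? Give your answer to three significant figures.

Internal gear: ratio = 62/39 = 1.5897, so the joint axis turns at 44.5 / 1.5897 = 27.992 Hz.

28.0 Hz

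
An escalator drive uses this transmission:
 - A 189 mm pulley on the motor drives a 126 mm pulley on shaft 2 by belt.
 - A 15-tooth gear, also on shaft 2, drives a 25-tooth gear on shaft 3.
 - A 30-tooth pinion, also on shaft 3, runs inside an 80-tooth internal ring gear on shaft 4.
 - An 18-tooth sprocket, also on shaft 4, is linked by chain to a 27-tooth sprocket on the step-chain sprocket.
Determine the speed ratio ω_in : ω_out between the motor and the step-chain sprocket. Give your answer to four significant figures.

4.444

Each stage contributes driven/driver: belt 126/189 = 0.66667, gear mesh 25/15 = 1.6667, internal gear 80/30 = 2.6667, chain 27/18 = 1.5.
Overall: 0.66667 × 1.6667 × 2.6667 × 1.5 = 4.4444.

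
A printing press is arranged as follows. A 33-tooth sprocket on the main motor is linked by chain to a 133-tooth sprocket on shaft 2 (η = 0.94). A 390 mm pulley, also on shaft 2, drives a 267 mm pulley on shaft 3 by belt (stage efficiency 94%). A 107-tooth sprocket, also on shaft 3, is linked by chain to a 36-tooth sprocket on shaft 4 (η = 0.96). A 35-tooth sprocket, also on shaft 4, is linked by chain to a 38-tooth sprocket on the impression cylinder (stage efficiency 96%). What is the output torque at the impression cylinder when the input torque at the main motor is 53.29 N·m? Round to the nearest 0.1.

43.7 N·m

After the chain (133/33): 53.29 × 4.0303 × 0.94 = 201.89 N·m
After the belt (267/390): 201.89 × 0.68462 × 0.94 = 129.92 N·m
After the chain (36/107): 129.92 × 0.33645 × 0.96 = 41.964 N·m
After the chain (38/35): 41.964 × 1.0857 × 0.96 = 43.738 N·m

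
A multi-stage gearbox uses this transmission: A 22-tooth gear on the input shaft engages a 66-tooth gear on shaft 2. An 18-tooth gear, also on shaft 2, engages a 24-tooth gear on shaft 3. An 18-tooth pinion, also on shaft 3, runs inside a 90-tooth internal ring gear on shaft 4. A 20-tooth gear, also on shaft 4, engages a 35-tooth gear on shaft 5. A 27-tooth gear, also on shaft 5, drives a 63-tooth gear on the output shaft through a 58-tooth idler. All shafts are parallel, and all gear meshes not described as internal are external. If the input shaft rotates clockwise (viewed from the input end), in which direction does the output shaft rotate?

counterclockwise

the input shaft → shaft 2: external mesh, 1 reversal → CCW.
shaft 2 → shaft 3: external mesh, 1 reversal → CW.
shaft 3 → shaft 4: internal mesh, same direction → CW.
shaft 4 → shaft 5: external mesh, 1 reversal → CCW.
shaft 5 → the output shaft: driver → idler → driven is 2 external meshes, 2 reversals → CCW.
5 reversals in total — an odd number — so the output shaft turns opposite to the input shaft.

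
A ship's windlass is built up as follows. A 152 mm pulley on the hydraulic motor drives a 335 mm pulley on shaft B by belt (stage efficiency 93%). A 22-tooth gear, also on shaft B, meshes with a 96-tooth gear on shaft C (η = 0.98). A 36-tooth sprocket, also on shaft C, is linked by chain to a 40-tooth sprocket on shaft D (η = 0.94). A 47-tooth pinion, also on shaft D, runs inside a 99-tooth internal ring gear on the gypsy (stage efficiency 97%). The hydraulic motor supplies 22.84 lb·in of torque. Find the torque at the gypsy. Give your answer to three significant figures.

After the belt (335/152): 22.84 × 2.2039 × 0.93 = 46.814 lb·in
After the gear mesh (96/22): 46.814 × 4.3636 × 0.98 = 200.2 lb·in
After the chain (40/36): 200.2 × 1.1111 × 0.94 = 209.09 lb·in
After the internal gear (99/47): 209.09 × 2.1064 × 0.97 = 427.22 lb·in

427 lb·in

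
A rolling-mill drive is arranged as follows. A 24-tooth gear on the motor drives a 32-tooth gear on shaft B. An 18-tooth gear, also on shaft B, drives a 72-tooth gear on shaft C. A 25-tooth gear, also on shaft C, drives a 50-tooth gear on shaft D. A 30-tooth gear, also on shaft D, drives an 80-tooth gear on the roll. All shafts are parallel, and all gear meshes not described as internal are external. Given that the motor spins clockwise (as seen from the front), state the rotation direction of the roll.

the motor → shaft B: external mesh, 1 reversal → CCW.
shaft B → shaft C: external mesh, 1 reversal → CW.
shaft C → shaft D: external mesh, 1 reversal → CCW.
shaft D → the roll: external mesh, 1 reversal → CW.
4 reversals in total — an even number — so the roll turns the same way as the motor.

clockwise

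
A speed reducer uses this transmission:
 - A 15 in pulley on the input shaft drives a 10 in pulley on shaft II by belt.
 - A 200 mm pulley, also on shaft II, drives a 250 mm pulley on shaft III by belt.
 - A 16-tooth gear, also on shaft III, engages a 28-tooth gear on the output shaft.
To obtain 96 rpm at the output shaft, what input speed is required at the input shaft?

Overall ratio R = 0.66667 × 1.25 × 1.75 = 1.4583.
Required input speed = output speed × R = 96 × 1.4583 = 140 rpm.

140 rpm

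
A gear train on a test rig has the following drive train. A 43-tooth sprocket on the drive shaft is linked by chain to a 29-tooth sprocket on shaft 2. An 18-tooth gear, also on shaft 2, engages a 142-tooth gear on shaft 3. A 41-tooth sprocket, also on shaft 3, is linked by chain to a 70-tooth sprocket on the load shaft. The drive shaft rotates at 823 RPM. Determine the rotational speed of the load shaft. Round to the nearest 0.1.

90.6 RPM

Chain: ratio = 29/43 = 0.67442, so shaft 2 turns at 823 / 0.67442 = 1220.3 RPM.
Gear mesh: ratio = 142/18 = 7.8889, so shaft 3 turns at 1220.3 / 7.8889 = 154.69 RPM.
Chain: ratio = 70/41 = 1.7073, so the load shaft turns at 154.69 / 1.7073 = 90.603 RPM.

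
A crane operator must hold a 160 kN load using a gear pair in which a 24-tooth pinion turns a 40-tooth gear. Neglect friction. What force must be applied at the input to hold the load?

Gear pair MA = 40/24 = 1.6667.
Effort = load / MA = 160 / 1.6667 = 96 kN.

96 kN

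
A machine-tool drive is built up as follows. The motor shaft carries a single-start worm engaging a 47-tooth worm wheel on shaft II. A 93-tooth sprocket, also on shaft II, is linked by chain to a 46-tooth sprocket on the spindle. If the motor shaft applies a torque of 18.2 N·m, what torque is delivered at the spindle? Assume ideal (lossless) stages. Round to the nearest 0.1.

After the worm (47/1): 18.2 × 47 = 855.4 N·m
After the chain (46/93): 855.4 × 0.49462 = 423.1 N·m

423.1 N·m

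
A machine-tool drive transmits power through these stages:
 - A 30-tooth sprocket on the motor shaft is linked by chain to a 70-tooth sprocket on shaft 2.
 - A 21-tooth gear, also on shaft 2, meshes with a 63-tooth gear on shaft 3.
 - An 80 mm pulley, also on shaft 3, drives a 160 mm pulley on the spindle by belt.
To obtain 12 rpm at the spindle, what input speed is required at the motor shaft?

168 rpm

Overall ratio R = 2.3333 × 3 × 2 = 14.
Required input speed = output speed × R = 12 × 14 = 168 rpm.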